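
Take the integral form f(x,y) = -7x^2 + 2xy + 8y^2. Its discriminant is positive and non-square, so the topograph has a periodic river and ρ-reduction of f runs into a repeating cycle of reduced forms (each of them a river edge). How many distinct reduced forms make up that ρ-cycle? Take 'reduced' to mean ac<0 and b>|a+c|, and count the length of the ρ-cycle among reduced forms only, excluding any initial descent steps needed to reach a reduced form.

D = 228, ⌊√D⌋ = 15
river: ρ → (8,14,-1)
river: ρ → (-1,14,8)
river: ρ → (8,2,-7)
river: ρ → (-7,12,3)
river: ρ → (3,12,-7)
river: ρ → (-7,2,8)
ρ-cycle length = 6 (tail of 0 descent steps not counted)

6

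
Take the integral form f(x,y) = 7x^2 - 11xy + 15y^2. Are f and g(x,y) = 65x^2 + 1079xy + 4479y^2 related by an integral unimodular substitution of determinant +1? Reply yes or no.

D₁ = -299, D₂ = -299
f: translate: b→3 (≡-11 mod 14), so (7,-11,15)→(7,3,11)
f: reduced (well bottom): (7,3,11) with a≤c, −a<b≤a
g: translate: b→39 (≡1079 mod 130), so (65,1079,4479)→(65,39,7)
g: flip: (65,39,7)→(7,-39,65)
g: translate: b→3 (≡-39 mod 14), so (7,-39,65)→(7,3,11)
g: reduced (well bottom): (7,3,11) with a≤c, −a<b≤a
reduced forms (7, 3, 11) vs (7, 3, 11) ⇒ equivalent

yes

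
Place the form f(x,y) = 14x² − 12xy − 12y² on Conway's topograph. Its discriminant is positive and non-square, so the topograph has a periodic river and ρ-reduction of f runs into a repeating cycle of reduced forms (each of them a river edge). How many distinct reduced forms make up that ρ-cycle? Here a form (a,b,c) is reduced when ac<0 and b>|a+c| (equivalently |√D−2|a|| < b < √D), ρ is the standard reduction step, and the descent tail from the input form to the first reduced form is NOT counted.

D = 816, ⌊√D⌋ = 28
descent: ρ → (-12,12,14)  [lands on river]
river: ρ → (14,16,-10)
river: ρ → (-10,24,6)
river: ρ → (6,24,-10)
river: ρ → (-10,16,14)
river: ρ → (14,12,-12)
ρ-cycle length = 6 (tail of 1 descent step not counted)

6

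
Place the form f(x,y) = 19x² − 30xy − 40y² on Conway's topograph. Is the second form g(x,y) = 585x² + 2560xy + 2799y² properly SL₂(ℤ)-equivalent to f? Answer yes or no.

D₁ = 3940, D₂ = 3940
river cycle of f (length 14): (-40, 30, 19), (19, 46, -24), (-24, 50, 15), (15, 40, -39), (-39, 38, 16), (16, 58, -9), (-9, 50, 40), (40, 30, -19), (-19, 46, 24), (24, 50, -15), … (4 more)
river cycle of g (length 14): (19, 46, -24), (-24, 50, 15), (15, 40, -39), (-39, 38, 16), (16, 58, -9), (-9, 50, 40), (40, 30, -19), (-19, 46, 24), (24, 50, -15), (-15, 40, 39), … (4 more)
cycles coincide ⇒ equivalent

yes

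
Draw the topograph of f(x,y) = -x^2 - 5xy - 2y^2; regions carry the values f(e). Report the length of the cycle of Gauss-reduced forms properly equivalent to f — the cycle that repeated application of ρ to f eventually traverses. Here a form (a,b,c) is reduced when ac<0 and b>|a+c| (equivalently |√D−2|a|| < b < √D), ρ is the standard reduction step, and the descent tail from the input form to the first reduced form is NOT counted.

D = 17, ⌊√D⌋ = 4
descent: ρ → (-2,1,2)  [lands on river]
river: ρ → (2,3,-1)
river: ρ → (-1,3,2)
river: ρ → (2,1,-2)
river: ρ → (-2,3,1)
river: ρ → (1,3,-2)
ρ-cycle length = 6 (tail of 1 descent step not counted)

6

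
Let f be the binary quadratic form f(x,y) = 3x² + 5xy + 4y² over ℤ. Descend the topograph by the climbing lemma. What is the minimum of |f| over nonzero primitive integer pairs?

translate: b→-1 (≡5 mod 6), so (3,5,4)→(3,-1,2)
flip: (3,-1,2)→(2,1,3)
reduced (well bottom): (2,1,3) with a≤c, −a<b≤a
well minimum = a = 2

2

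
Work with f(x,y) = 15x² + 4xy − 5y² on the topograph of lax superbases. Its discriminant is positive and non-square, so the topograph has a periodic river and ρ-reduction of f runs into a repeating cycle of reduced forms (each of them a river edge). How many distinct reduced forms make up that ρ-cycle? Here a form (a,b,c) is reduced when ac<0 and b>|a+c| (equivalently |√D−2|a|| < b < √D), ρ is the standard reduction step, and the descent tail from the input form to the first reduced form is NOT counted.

D = 316, ⌊√D⌋ = 17
descent: ρ → (-5,16,3)  [lands on river]
river: ρ → (3,14,-10)
river: ρ → (-10,6,7)
river: ρ → (7,8,-9)
river: ρ → (-9,10,6)
river: ρ → (6,14,-5)
ρ-cycle length = 6 (tail of 1 descent step not counted)

6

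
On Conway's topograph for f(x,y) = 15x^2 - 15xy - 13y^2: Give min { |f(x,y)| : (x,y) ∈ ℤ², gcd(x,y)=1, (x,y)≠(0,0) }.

descent: ρ → (-13,15,15)  [lands on river]
river: ρ → (15,15,-13)
river: ρ → (-13,11,17)
river: ρ → (17,23,-7)
river: ρ → (-7,19,23)
river: ρ → (23,27,-3)
river: ρ → (-3,27,23)
river: ρ → (23,19,-7)
river: ρ → (-7,23,17)
river: ρ → (17,11,-13)
closes: descent 1, river 10
min |a| on river = 3

3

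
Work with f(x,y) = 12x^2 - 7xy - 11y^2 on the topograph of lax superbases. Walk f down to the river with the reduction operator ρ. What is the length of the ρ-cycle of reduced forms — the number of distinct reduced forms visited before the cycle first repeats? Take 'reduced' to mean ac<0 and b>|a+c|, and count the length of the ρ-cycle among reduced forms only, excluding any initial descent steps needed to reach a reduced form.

D = 577, ⌊√D⌋ = 24
descent: ρ → (-11,7,12)  [lands on river]
river: ρ → (12,17,-6)
river: ρ → (-6,19,9)
river: ρ → (9,17,-8)
river: ρ → (-8,15,11)
river: ρ → (11,7,-12)
river: ρ → (-12,17,6)
river: ρ → (6,19,-9)
river: ρ → (-9,17,8)
river: ρ → (8,15,-11)
ρ-cycle length = 10 (tail of 1 descent step not counted)

10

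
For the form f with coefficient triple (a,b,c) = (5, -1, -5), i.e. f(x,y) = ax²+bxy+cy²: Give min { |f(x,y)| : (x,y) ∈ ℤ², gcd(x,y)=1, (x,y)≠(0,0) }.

descent: ρ → (-5,1,5)  [lands on river]
river: ρ → (5,9,-1)
river: ρ → (-1,9,5)
river: ρ → (5,1,-5)
river: ρ → (-5,9,1)
river: ρ → (1,9,-5)
closes: descent 1, river 6
min |a| on river = 1

1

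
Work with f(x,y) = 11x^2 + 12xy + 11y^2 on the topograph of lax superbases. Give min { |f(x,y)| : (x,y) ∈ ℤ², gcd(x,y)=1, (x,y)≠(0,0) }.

translate: b→-10 (≡12 mod 22), so (11,12,11)→(11,-10,10)
flip: (11,-10,10)→(10,10,11)
reduced (well bottom): (10,10,11) with a≤c, −a<b≤a
well minimum = a = 10

10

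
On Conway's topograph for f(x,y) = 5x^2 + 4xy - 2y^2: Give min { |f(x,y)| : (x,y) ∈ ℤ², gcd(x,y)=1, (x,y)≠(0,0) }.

river: ρ → (-2,4,5)
river: ρ → (5,6,-1)
river: ρ → (-1,6,5)
river: ρ → (5,4,-2)
closes: descent 0, river 4
min |a| on river = 1

1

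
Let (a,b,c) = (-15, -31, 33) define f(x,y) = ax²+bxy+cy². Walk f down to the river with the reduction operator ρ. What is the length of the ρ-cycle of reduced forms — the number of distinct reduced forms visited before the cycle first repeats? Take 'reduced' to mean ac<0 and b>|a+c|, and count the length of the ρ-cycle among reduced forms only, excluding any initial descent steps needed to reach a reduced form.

D = 2941, ⌊√D⌋ = 54
descent: ρ → (33,31,-15)  [lands on river]
river: ρ → (-15,29,35)
river: ρ → (35,41,-9)
river: ρ → (-9,49,15)
river: ρ → (15,41,-21)
river: ρ → (-21,43,13)
river: ρ → (13,35,-33)
river: ρ → (-33,31,15)
river: ρ → (15,29,-35)
river: ρ → (-35,41,9)
river: ρ → (9,49,-15)
river: ρ → (-15,41,21)
river: ρ → (21,43,-13)
river: ρ → (-13,35,33)
ρ-cycle length = 14 (tail of 1 descent step not counted)

14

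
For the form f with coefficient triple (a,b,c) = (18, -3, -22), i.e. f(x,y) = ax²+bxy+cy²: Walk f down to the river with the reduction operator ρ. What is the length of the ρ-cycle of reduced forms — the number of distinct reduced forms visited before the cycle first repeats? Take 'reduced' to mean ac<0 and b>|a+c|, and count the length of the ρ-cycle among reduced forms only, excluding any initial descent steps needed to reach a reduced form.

D = 1593, ⌊√D⌋ = 39
descent: ρ → (-22,3,18)
descent: ρ → (18,33,-7)  [lands on river]
river: ρ → (-7,37,8)
river: ρ → (8,27,-27)
river: ρ → (-27,27,8)
river: ρ → (8,37,-7)
river: ρ → (-7,33,18)
river: ρ → (18,39,-1)
river: ρ → (-1,39,18)
ρ-cycle length = 8 (tail of 2 descent steps not counted)

8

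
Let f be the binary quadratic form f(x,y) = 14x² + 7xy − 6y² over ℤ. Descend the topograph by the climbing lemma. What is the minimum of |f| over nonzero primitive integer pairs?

descent: ρ → (-6,17,4)  [lands on river]
river: ρ → (4,15,-10)
river: ρ → (-10,5,9)
river: ρ → (9,13,-6)
river: ρ → (-6,11,11)
river: ρ → (11,11,-6)
river: ρ → (-6,13,9)
river: ρ → (9,5,-10)
river: ρ → (-10,15,4)
river: ρ → (4,17,-6)
river: ρ → (-6,19,1)
river: ρ → (1,19,-6)
closes: descent 1, river 12
min |a| on river = 1

1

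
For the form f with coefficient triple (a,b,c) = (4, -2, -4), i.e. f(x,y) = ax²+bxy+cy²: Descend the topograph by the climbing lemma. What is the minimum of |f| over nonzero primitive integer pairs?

descent: ρ → (-4,2,4)  [lands on river]
river: ρ → (4,6,-2)
river: ρ → (-2,6,4)
river: ρ → (4,2,-4)
river: ρ → (-4,6,2)
river: ρ → (2,6,-4)
closes: descent 1, river 6
min |a| on river = 2

2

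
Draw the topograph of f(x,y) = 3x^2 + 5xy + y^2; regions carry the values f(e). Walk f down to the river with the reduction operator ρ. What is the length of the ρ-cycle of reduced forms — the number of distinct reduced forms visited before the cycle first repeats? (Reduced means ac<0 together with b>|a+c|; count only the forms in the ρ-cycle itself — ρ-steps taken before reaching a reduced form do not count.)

D = 13, ⌊√D⌋ = 3
descent: ρ → (1,3,-1)  [lands on river]
river: ρ → (-1,3,1)
ρ-cycle length = 2 (tail of 1 descent step not counted)

2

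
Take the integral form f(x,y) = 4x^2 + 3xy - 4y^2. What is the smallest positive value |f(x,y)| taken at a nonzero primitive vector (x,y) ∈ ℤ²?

river: ρ → (-4,5,3)
river: ρ → (3,7,-2)
river: ρ → (-2,5,6)
river: ρ → (6,7,-1)
river: ρ → (-1,7,6)
river: ρ → (6,5,-2)
river: ρ → (-2,7,3)
river: ρ → (3,5,-4)
river: ρ → (-4,3,4)
river: ρ → (4,5,-3)
river: ρ → (-3,7,2)
river: ρ → (2,5,-6)
river: ρ → (-6,7,1)
river: ρ → (1,7,-6)
river: ρ → (-6,5,2)
river: ρ → (2,7,-3)
river: ρ → (-3,5,4)
river: ρ → (4,3,-4)
closes: descent 0, river 18
min |a| on river = 1

1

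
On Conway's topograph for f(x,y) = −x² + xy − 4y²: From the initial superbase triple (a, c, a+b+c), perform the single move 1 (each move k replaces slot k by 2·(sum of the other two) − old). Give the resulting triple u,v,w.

start (-1,-4,-4) = (f(1,0),f(0,1),f(1,1))
replace slot 1: 2·((-4)+(-4)) − (-1) = -15 → (-15,-4,-4)

-15,-4,-4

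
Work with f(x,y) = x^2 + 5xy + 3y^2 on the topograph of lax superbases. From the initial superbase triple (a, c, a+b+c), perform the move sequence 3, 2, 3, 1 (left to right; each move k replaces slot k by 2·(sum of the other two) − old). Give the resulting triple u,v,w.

start (1,3,9) = (f(1,0),f(0,1),f(1,1))
replace slot 3: 2·(1+3) − 9 = -1 → (1,3,-1)
replace slot 2: 2·(1+(-1)) − 3 = -3 → (1,-3,-1)
replace slot 3: 2·(1+(-3)) − (-1) = -3 → (1,-3,-3)
replace slot 1: 2·((-3)+(-3)) − 1 = -13 → (-13,-3,-3)

-13,-3,-3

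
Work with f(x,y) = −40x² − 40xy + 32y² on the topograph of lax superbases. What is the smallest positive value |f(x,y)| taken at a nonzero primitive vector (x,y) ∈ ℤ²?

descent: ρ → (32,40,-40)  [lands on river]
river: ρ → (-40,40,32)
river: ρ → (32,24,-48)
river: ρ → (-48,72,8)
river: ρ → (8,72,-48)
river: ρ → (-48,24,32)
closes: descent 1, river 6
min |a| on river = 8

8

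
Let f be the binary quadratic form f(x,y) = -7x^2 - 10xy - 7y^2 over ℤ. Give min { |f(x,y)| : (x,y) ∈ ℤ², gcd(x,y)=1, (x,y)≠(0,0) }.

translate: b→-4 (≡10 mod 14), so (7,10,7)→(7,-4,4)
flip: (7,-4,4)→(4,4,7)
reduced (well bottom): (4,4,7) with a≤c, −a<b≤a
well minimum |f| = |-4| = 4 (negative-definite)

4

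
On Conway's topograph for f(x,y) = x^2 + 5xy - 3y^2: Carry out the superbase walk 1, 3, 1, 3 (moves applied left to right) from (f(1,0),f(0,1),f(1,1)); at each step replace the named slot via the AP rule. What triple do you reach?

start (1,-3,3) = (f(1,0),f(0,1),f(1,1))
replace slot 1: 2·((-3)+3) − 1 = -1 → (-1,-3,3)
replace slot 3: 2·((-1)+(-3)) − 3 = -11 → (-1,-3,-11)
replace slot 1: 2·((-3)+(-11)) − (-1) = -27 → (-27,-3,-11)
replace slot 3: 2·((-27)+(-3)) − (-11) = -49 → (-27,-3,-49)

-27,-3,-49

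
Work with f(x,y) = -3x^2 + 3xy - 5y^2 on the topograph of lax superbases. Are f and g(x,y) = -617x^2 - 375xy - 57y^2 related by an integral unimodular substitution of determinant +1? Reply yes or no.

D₁ = -51, D₂ = -51
f is negative-definite; reduce −f:
−f: translate: b→3 (≡-3 mod 6), so (3,-3,5)→(3,3,5)
−f: reduced (well bottom): (3,3,5) with a≤c, −a<b≤a
flip sign back: reduced form of f is (-3,-3,-5)
g is negative-definite; reduce −g:
−g: flip: (617,375,57)→(57,-375,617)
−g: translate: b→-33 (≡-375 mod 114), so (57,-375,617)→(57,-33,5)
−g: flip: (57,-33,5)→(5,33,57)
−g: translate: b→3 (≡33 mod 10), so (5,33,57)→(5,3,3)
−g: flip: (5,3,3)→(3,-3,5)
−g: translate: b→3 (≡-3 mod 6), so (3,-3,5)→(3,3,5)
−g: reduced (well bottom): (3,3,5) with a≤c, −a<b≤a
flip sign back: reduced form of g is (-3,-3,-5)
reduced forms (-3, -3, -5) vs (-3, -3, -5) ⇒ equivalent

yes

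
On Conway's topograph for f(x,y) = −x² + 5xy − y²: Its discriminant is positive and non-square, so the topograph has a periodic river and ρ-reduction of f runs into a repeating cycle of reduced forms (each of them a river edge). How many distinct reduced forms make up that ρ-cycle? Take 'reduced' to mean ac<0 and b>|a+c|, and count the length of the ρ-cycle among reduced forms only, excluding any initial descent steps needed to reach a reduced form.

D = 21, ⌊√D⌋ = 4
descent: ρ → (-1,3,3)  [lands on river]
river: ρ → (3,3,-1)
ρ-cycle length = 2 (tail of 1 descent step not counted)

2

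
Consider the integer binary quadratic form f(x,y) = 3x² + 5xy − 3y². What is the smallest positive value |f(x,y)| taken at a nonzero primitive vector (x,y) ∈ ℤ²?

river: ρ → (-3,7,1)
river: ρ → (1,7,-3)
river: ρ → (-3,5,3)
river: ρ → (3,7,-1)
river: ρ → (-1,7,3)
river: ρ → (3,5,-3)
closes: descent 0, river 6
min |a| on river = 1

1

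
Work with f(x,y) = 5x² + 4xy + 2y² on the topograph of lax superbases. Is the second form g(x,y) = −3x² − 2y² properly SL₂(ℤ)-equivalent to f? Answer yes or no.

D₁ = -24, D₂ = -24
f: flip: (5,4,2)→(2,-4,5)
f: translate: b→0 (≡-4 mod 4), so (2,-4,5)→(2,0,3)
f: reduced (well bottom): (2,0,3) with a≤c, −a<b≤a
g is negative-definite; reduce −g:
−g: flip: (3,0,2)→(2,0,3)
−g: reduced (well bottom): (2,0,3) with a≤c, −a<b≤a
flip sign back: reduced form of g is (-2,0,-3)
reduced forms (2, 0, 3) vs (-2, 0, -3) ⇒ inequivalent

no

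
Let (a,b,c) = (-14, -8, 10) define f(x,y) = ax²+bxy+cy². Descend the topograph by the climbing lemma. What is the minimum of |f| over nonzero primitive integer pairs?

descent: ρ → (10,8,-14)  [lands on river]
river: ρ → (-14,20,4)
river: ρ → (4,20,-14)
river: ρ → (-14,8,10)
river: ρ → (10,12,-12)
river: ρ → (-12,12,10)
closes: descent 1, river 6
min |a| on river = 4

4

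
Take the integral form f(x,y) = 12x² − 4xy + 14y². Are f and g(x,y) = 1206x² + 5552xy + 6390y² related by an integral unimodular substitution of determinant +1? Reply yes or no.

D₁ = -656, D₂ = -656
f: reduced (well bottom): (12,-4,14) with a≤c, −a<b≤a
g: translate: b→728 (≡5552 mod 2412), so (1206,5552,6390)→(1206,728,110)
g: flip: (1206,728,110)→(110,-728,1206)
g: translate: b→-68 (≡-728 mod 220), so (110,-728,1206)→(110,-68,12)
g: flip: (110,-68,12)→(12,68,110)
g: translate: b→-4 (≡68 mod 24), so (12,68,110)→(12,-4,14)
g: reduced (well bottom): (12,-4,14) with a≤c, −a<b≤a
reduced forms (12, -4, 14) vs (12, -4, 14) ⇒ equivalent

yes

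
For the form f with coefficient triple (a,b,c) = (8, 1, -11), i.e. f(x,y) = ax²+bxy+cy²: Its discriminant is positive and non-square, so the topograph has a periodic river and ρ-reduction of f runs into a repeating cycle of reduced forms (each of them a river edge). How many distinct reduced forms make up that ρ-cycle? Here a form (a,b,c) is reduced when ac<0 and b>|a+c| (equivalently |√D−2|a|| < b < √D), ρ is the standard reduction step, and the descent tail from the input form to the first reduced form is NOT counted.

D = 353, ⌊√D⌋ = 18
descent: ρ → (-11,-1,8)
descent: ρ → (8,17,-2)  [lands on river]
river: ρ → (-2,15,16)
river: ρ → (16,17,-1)
river: ρ → (-1,17,16)
river: ρ → (16,15,-2)
river: ρ → (-2,17,8)
river: ρ → (8,15,-4)
river: ρ → (-4,17,4)
river: ρ → (4,15,-8)
river: ρ → (-8,17,2)
river: ρ → (2,15,-16)
river: ρ → (-16,17,1)
river: ρ → (1,17,-16)
river: ρ → (-16,15,2)
river: ρ → (2,17,-8)
river: ρ → (-8,15,4)
river: ρ → (4,17,-4)
river: ρ → (-4,15,8)
ρ-cycle length = 18 (tail of 2 descent steps not counted)

18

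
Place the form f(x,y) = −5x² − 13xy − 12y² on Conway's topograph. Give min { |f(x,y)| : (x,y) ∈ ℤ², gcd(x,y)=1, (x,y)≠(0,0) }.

translate: b→3 (≡13 mod 10), so (5,13,12)→(5,3,4)
flip: (5,3,4)→(4,-3,5)
reduced (well bottom): (4,-3,5) with a≤c, −a<b≤a
well minimum |f| = |-4| = 4 (negative-definite)

4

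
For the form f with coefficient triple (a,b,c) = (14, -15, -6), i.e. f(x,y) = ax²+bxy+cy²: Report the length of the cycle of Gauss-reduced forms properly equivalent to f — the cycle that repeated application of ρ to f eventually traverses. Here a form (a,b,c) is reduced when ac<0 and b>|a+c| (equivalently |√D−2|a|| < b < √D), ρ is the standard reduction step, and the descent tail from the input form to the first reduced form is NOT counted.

D = 561, ⌊√D⌋ = 23
descent: ρ → (-6,15,14)  [lands on river]
river: ρ → (14,13,-7)
river: ρ → (-7,15,12)
river: ρ → (12,9,-10)
river: ρ → (-10,11,11)
river: ρ → (11,11,-10)
river: ρ → (-10,9,12)
river: ρ → (12,15,-7)
river: ρ → (-7,13,14)
river: ρ → (14,15,-6)
river: ρ → (-6,21,5)
river: ρ → (5,19,-10)
river: ρ → (-10,21,3)
river: ρ → (3,21,-10)
river: ρ → (-10,19,5)
river: ρ → (5,21,-6)
ρ-cycle length = 16 (tail of 1 descent step not counted)

16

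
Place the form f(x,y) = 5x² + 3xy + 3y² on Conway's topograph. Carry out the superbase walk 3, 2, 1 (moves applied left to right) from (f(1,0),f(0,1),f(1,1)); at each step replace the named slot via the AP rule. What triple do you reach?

start (5,3,11) = (f(1,0),f(0,1),f(1,1))
replace slot 3: 2·(5+3) − 11 = 5 → (5,3,5)
replace slot 2: 2·(5+5) − 3 = 17 → (5,17,5)
replace slot 1: 2·(17+5) − 5 = 39 → (39,17,5)

39,17,5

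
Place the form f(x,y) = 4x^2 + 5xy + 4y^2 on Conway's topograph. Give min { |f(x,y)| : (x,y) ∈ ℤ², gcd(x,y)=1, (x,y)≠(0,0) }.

translate: b→-3 (≡5 mod 8), so (4,5,4)→(4,-3,3)
flip: (4,-3,3)→(3,3,4)
reduced (well bottom): (3,3,4) with a≤c, −a<b≤a
well minimum = a = 3

3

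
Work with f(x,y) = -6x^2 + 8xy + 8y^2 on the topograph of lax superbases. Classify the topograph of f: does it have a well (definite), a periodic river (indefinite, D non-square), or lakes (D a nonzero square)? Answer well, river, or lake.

D = b²−4ac = 8² − 4·(-6)·8 = 256
D = 16² is a perfect square ⇒ form factors over ℤ ⇒ lakes

lake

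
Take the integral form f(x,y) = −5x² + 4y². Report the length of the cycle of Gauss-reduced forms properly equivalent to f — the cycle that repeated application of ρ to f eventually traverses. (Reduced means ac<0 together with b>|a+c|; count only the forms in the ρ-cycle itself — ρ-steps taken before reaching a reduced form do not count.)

D = 80, ⌊√D⌋ = 8
descent: ρ → (4,8,-1)  [lands on river]
river: ρ → (-1,8,4)
ρ-cycle length = 2 (tail of 1 descent step not counted)

2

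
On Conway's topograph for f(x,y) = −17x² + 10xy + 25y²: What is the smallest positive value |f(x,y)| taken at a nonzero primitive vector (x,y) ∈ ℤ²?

river: ρ → (25,40,-2)
river: ρ → (-2,40,25)
river: ρ → (25,10,-17)
river: ρ → (-17,24,18)
river: ρ → (18,12,-23)
river: ρ → (-23,34,7)
river: ρ → (7,36,-18)
river: ρ → (-18,36,7)
river: ρ → (7,34,-23)
river: ρ → (-23,12,18)
river: ρ → (18,24,-17)
river: ρ → (-17,10,25)
closes: descent 0, river 12
min |a| on river = 2

2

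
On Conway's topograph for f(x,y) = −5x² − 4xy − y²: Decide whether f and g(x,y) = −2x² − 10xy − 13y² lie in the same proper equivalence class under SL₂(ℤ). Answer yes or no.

D₁ = -4, D₂ = -4
f is negative-definite; reduce −f:
−f: flip: (5,4,1)→(1,-4,5)
−f: translate: b→0 (≡-4 mod 2), so (1,-4,5)→(1,0,1)
−f: reduced (well bottom): (1,0,1) with a≤c, −a<b≤a
flip sign back: reduced form of f is (-1,0,-1)
g is negative-definite; reduce −g:
−g: translate: b→2 (≡10 mod 4), so (2,10,13)→(2,2,1)
−g: flip: (2,2,1)→(1,-2,2)
−g: translate: b→0 (≡-2 mod 2), so (1,-2,2)→(1,0,1)
−g: reduced (well bottom): (1,0,1) with a≤c, −a<b≤a
flip sign back: reduced form of g is (-1,0,-1)
reduced forms (-1, 0, -1) vs (-1, 0, -1) ⇒ equivalent

yes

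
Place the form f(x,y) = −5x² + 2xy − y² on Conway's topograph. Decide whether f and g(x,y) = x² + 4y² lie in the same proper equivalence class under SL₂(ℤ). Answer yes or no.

D₁ = -16, D₂ = -16
f is negative-definite; reduce −f:
−f: flip: (5,-2,1)→(1,2,5)
−f: translate: b→0 (≡2 mod 2), so (1,2,5)→(1,0,4)
−f: reduced (well bottom): (1,0,4) with a≤c, −a<b≤a
flip sign back: reduced form of f is (-1,0,-4)
g: reduced (well bottom): (1,0,4) with a≤c, −a<b≤a
reduced forms (-1, 0, -4) vs (1, 0, 4) ⇒ inequivalent

no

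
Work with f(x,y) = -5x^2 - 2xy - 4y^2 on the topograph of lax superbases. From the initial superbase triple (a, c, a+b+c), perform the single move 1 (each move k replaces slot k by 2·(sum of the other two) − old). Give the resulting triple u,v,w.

start (-5,-4,-11) = (f(1,0),f(0,1),f(1,1))
replace slot 1: 2·((-4)+(-11)) − (-5) = -25 → (-25,-4,-11)

-25,-4,-11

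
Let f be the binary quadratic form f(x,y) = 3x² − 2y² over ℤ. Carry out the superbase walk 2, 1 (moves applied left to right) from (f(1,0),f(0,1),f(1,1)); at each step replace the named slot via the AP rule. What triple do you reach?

start (3,-2,1) = (f(1,0),f(0,1),f(1,1))
replace slot 2: 2·(3+1) − (-2) = 10 → (3,10,1)
replace slot 1: 2·(10+1) − 3 = 19 → (19,10,1)

19,10,1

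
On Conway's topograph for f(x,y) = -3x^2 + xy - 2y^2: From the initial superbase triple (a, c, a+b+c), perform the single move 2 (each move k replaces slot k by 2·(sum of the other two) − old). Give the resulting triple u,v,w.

start (-3,-2,-4) = (f(1,0),f(0,1),f(1,1))
replace slot 2: 2·((-3)+(-4)) − (-2) = -12 → (-3,-12,-4)

-3,-12,-4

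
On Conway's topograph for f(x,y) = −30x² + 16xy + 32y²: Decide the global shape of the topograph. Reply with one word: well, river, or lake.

D = b²−4ac = 16² − 4·(-30)·32 = 4096
D = 64² is a perfect square ⇒ form factors over ℤ ⇒ lakes

lake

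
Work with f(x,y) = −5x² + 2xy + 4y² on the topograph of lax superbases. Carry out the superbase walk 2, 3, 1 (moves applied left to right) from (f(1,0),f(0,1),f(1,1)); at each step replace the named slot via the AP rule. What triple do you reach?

start (-5,4,1) = (f(1,0),f(0,1),f(1,1))
replace slot 2: 2·((-5)+1) − 4 = -12 → (-5,-12,1)
replace slot 3: 2·((-5)+(-12)) − 1 = -35 → (-5,-12,-35)
replace slot 1: 2·((-12)+(-35)) − (-5) = -89 → (-89,-12,-35)

-89,-12,-35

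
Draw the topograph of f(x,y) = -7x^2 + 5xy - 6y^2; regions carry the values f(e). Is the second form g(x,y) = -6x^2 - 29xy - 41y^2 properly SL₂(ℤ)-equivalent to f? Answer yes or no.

D₁ = -143, D₂ = -143
f is negative-definite; reduce −f:
−f: flip: (7,-5,6)→(6,5,7)
−f: reduced (well bottom): (6,5,7) with a≤c, −a<b≤a
flip sign back: reduced form of f is (-6,-5,-7)
g is negative-definite; reduce −g:
−g: translate: b→5 (≡29 mod 12), so (6,29,41)→(6,5,7)
−g: reduced (well bottom): (6,5,7) with a≤c, −a<b≤a
flip sign back: reduced form of g is (-6,-5,-7)
reduced forms (-6, -5, -7) vs (-6, -5, -7) ⇒ equivalent

yes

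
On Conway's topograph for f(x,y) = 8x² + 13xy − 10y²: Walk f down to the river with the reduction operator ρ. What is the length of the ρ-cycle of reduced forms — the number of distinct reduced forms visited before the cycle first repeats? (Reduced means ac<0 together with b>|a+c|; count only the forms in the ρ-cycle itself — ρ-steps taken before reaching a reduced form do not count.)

D = 489, ⌊√D⌋ = 22
river: ρ → (-10,7,11)
river: ρ → (11,15,-6)
river: ρ → (-6,21,2)
river: ρ → (2,19,-16)
river: ρ → (-16,13,5)
river: ρ → (5,17,-10)
river: ρ → (-10,3,12)
river: ρ → (12,21,-1)
river: ρ → (-1,21,12)
river: ρ → (12,3,-10)
river: ρ → (-10,17,5)
river: ρ → (5,13,-16)
river: ρ → (-16,19,2)
river: ρ → (2,21,-6)
river: ρ → (-6,15,11)
river: ρ → (11,7,-10)
river: ρ → (-10,13,8)
river: ρ → (8,19,-4)
river: ρ → (-4,21,3)
river: ρ → (3,21,-4)
river: ρ → (-4,19,8)
river: ρ → (8,13,-10)
ρ-cycle length = 22 (tail of 0 descent steps not counted)

22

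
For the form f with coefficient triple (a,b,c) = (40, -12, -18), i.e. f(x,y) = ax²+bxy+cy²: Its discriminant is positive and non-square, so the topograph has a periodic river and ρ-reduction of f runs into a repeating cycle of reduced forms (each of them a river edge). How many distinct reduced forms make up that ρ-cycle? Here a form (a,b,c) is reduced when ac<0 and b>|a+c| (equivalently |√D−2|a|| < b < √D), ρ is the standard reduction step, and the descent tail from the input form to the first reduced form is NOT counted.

D = 3024, ⌊√D⌋ = 54
descent: ρ → (-18,48,10)  [lands on river]
river: ρ → (10,52,-8)
river: ρ → (-8,44,34)
river: ρ → (34,24,-18)
ρ-cycle length = 4 (tail of 1 descent step not counted)

4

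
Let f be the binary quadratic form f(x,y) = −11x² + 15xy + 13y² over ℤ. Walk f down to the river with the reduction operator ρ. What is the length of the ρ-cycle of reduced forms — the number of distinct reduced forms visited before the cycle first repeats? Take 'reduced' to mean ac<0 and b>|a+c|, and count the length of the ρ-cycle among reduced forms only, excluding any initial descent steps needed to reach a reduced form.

D = 797, ⌊√D⌋ = 28
river: ρ → (13,11,-13)
river: ρ → (-13,15,11)
river: ρ → (11,7,-17)
river: ρ → (-17,27,1)
river: ρ → (1,27,-17)
river: ρ → (-17,7,11)
river: ρ → (11,15,-13)
river: ρ → (-13,11,13)
river: ρ → (13,15,-11)
river: ρ → (-11,7,17)
river: ρ → (17,27,-1)
river: ρ → (-1,27,17)
river: ρ → (17,7,-11)
river: ρ → (-11,15,13)
ρ-cycle length = 14 (tail of 0 descent steps not counted)

14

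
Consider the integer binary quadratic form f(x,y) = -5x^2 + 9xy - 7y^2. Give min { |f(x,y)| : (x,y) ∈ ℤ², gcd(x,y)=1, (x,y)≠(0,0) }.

translate: b→1 (≡-9 mod 10), so (5,-9,7)→(5,1,3)
flip: (5,1,3)→(3,-1,5)
reduced (well bottom): (3,-1,5) with a≤c, −a<b≤a
well minimum |f| = |-3| = 3 (negative-definite)

3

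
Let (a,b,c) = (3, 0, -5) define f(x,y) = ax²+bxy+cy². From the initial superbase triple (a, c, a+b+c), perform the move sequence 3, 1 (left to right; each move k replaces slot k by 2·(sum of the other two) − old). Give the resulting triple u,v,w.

start (3,-5,-2) = (f(1,0),f(0,1),f(1,1))
replace slot 3: 2·(3+(-5)) − (-2) = -2 → (3,-5,-2)
replace slot 1: 2·((-5)+(-2)) − 3 = -17 → (-17,-5,-2)

-17,-5,-2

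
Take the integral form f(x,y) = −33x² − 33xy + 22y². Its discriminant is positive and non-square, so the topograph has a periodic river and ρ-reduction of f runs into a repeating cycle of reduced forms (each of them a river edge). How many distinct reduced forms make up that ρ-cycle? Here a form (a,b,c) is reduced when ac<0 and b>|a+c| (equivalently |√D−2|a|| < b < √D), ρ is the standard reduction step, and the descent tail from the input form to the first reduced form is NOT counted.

D = 3993, ⌊√D⌋ = 63
descent: ρ → (22,33,-33)  [lands on river]
river: ρ → (-33,33,22)
river: ρ → (22,55,-11)
river: ρ → (-11,55,22)
ρ-cycle length = 4 (tail of 1 descent step not counted)

4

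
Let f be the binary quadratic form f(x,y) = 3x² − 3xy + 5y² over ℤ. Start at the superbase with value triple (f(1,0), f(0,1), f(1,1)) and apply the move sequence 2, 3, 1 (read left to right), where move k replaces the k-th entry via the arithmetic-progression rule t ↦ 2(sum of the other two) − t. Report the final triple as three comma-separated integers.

start (3,5,5) = (f(1,0),f(0,1),f(1,1))
replace slot 2: 2·(3+5) − 5 = 11 → (3,11,5)
replace slot 3: 2·(3+11) − 5 = 23 → (3,11,23)
replace slot 1: 2·(11+23) − 3 = 65 → (65,11,23)

65,11,23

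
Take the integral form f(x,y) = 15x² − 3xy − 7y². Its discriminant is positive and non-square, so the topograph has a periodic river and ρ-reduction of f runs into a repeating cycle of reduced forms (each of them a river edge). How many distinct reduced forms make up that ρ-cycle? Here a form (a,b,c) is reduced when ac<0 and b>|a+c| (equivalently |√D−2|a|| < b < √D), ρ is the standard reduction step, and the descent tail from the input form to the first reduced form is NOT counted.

D = 429, ⌊√D⌋ = 20
descent: ρ → (-7,17,5)  [lands on river]
river: ρ → (5,13,-13)
river: ρ → (-13,13,5)
river: ρ → (5,17,-7)
river: ρ → (-7,11,11)
river: ρ → (11,11,-7)
ρ-cycle length = 6 (tail of 1 descent step not counted)

6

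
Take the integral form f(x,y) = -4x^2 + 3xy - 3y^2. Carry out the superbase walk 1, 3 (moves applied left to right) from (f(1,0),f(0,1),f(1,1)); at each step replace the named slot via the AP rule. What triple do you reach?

start (-4,-3,-4) = (f(1,0),f(0,1),f(1,1))
replace slot 1: 2·((-3)+(-4)) − (-4) = -10 → (-10,-3,-4)
replace slot 3: 2·((-10)+(-3)) − (-4) = -22 → (-10,-3,-22)

-10,-3,-22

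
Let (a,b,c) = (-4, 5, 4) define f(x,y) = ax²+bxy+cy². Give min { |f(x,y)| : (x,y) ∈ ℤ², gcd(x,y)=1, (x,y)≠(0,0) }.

river: ρ → (4,3,-5)
river: ρ → (-5,7,2)
river: ρ → (2,9,-1)
river: ρ → (-1,9,2)
river: ρ → (2,7,-5)
river: ρ → (-5,3,4)
river: ρ → (4,5,-4)
river: ρ → (-4,3,5)
river: ρ → (5,7,-2)
river: ρ → (-2,9,1)
river: ρ → (1,9,-2)
river: ρ → (-2,7,5)
river: ρ → (5,3,-4)
river: ρ → (-4,5,4)
closes: descent 0, river 14
min |a| on river = 1

1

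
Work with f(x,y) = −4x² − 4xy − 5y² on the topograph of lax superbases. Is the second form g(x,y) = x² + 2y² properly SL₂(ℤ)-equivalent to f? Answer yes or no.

D₁ = -64, D₂ = -8
discriminants differ ⇒ not SL₂(ℤ)-equivalent

no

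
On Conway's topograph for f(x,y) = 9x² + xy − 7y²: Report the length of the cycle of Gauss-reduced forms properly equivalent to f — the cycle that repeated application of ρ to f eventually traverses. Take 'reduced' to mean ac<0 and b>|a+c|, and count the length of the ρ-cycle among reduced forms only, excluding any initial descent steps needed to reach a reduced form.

D = 253, ⌊√D⌋ = 15
descent: ρ → (-7,13,3)  [lands on river]
river: ρ → (3,11,-11)
river: ρ → (-11,11,3)
river: ρ → (3,13,-7)
river: ρ → (-7,15,1)
river: ρ → (1,15,-7)
ρ-cycle length = 6 (tail of 1 descent step not counted)

6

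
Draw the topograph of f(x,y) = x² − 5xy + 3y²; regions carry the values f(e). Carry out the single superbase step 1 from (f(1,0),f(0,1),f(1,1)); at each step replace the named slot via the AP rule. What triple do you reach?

start (1,3,-1) = (f(1,0),f(0,1),f(1,1))
replace slot 1: 2·(3+(-1)) − 1 = 3 → (3,3,-1)

3,3,-1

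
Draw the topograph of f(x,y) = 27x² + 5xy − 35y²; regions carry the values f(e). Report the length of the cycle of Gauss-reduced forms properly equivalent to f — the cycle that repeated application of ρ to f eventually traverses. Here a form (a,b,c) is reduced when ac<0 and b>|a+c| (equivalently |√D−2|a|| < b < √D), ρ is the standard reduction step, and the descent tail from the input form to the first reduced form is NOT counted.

D = 3805, ⌊√D⌋ = 61
descent: ρ → (-35,-5,27)
descent: ρ → (27,59,-3)  [lands on river]
river: ρ → (-3,61,7)
river: ρ → (7,51,-43)
river: ρ → (-43,35,15)
river: ρ → (15,55,-13)
river: ρ → (-13,49,27)
ρ-cycle length = 6 (tail of 2 descent steps not counted)

6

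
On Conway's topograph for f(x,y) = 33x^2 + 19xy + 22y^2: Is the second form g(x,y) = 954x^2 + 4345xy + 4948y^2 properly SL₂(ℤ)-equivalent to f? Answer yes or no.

D₁ = -2543, D₂ = -2543
f: flip: (33,19,22)→(22,-19,33)
f: reduced (well bottom): (22,-19,33) with a≤c, −a<b≤a
g: translate: b→529 (≡4345 mod 1908), so (954,4345,4948)→(954,529,74)
g: flip: (954,529,74)→(74,-529,954)
g: translate: b→63 (≡-529 mod 148), so (74,-529,954)→(74,63,22)
g: flip: (74,63,22)→(22,-63,74)
g: translate: b→-19 (≡-63 mod 44), so (22,-63,74)→(22,-19,33)
g: reduced (well bottom): (22,-19,33) with a≤c, −a<b≤a
reduced forms (22, -19, 33) vs (22, -19, 33) ⇒ equivalent

yes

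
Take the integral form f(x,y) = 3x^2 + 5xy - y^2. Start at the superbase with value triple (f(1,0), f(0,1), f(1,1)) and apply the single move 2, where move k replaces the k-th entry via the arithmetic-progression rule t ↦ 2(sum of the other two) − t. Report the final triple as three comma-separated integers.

start (3,-1,7) = (f(1,0),f(0,1),f(1,1))
replace slot 2: 2·(3+7) − (-1) = 21 → (3,21,7)

3,21,7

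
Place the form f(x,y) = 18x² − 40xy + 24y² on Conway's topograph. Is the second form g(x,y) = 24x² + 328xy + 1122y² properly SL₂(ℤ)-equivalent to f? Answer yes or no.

D₁ = -128, D₂ = -128
f: translate: b→-4 (≡-40 mod 36), so (18,-40,24)→(18,-4,2)
f: flip: (18,-4,2)→(2,4,18)
f: translate: b→0 (≡4 mod 4), so (2,4,18)→(2,0,16)
f: reduced (well bottom): (2,0,16) with a≤c, −a<b≤a
g: translate: b→-8 (≡328 mod 48), so (24,328,1122)→(24,-8,2)
g: flip: (24,-8,2)→(2,8,24)
g: translate: b→0 (≡8 mod 4), so (2,8,24)→(2,0,16)
g: reduced (well bottom): (2,0,16) with a≤c, −a<b≤a
reduced forms (2, 0, 16) vs (2, 0, 16) ⇒ equivalent

yes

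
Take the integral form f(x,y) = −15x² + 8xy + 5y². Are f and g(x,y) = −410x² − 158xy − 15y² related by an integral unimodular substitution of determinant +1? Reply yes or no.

D₁ = 364, D₂ = 364
river cycle of f (length 8): (5, 12, -11), (-11, 10, 6), (6, 14, -7), (-7, 14, 6), (6, 10, -11), (-11, 12, 5), (5, 18, -2), (-2, 18, 5)
river cycle of g (length 8): (5, 12, -11), (-11, 10, 6), (6, 14, -7), (-7, 14, 6), (6, 10, -11), (-11, 12, 5), (5, 18, -2), (-2, 18, 5)
cycles coincide ⇒ equivalent

yes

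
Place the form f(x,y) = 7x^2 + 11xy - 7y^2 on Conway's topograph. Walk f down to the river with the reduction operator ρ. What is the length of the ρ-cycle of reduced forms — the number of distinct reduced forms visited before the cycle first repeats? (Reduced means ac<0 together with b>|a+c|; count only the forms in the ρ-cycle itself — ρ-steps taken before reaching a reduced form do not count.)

D = 317, ⌊√D⌋ = 17
river: ρ → (-7,17,1)
river: ρ → (1,17,-7)
river: ρ → (-7,11,7)
river: ρ → (7,17,-1)
river: ρ → (-1,17,7)
river: ρ → (7,11,-7)
ρ-cycle length = 6 (tail of 0 descent steps not counted)

6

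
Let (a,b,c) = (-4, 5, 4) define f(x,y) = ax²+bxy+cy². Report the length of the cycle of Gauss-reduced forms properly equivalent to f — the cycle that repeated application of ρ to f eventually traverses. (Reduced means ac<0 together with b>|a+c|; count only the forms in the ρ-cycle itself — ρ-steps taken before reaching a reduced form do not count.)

D = 89, ⌊√D⌋ = 9
river: ρ → (4,3,-5)
river: ρ → (-5,7,2)
river: ρ → (2,9,-1)
river: ρ → (-1,9,2)
river: ρ → (2,7,-5)
river: ρ → (-5,3,4)
river: ρ → (4,5,-4)
river: ρ → (-4,3,5)
river: ρ → (5,7,-2)
river: ρ → (-2,9,1)
river: ρ → (1,9,-2)
river: ρ → (-2,7,5)
river: ρ → (5,3,-4)
river: ρ → (-4,5,4)
ρ-cycle length = 14 (tail of 0 descent steps not counted)

14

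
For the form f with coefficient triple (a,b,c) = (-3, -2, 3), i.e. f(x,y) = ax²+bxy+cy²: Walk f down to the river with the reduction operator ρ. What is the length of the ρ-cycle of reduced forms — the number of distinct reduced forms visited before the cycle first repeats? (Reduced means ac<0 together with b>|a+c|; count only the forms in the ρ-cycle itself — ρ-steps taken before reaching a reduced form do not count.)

D = 40, ⌊√D⌋ = 6
descent: ρ → (3,2,-3)  [lands on river]
river: ρ → (-3,4,2)
river: ρ → (2,4,-3)
river: ρ → (-3,2,3)
river: ρ → (3,4,-2)
river: ρ → (-2,4,3)
ρ-cycle length = 6 (tail of 1 descent step not counted)

6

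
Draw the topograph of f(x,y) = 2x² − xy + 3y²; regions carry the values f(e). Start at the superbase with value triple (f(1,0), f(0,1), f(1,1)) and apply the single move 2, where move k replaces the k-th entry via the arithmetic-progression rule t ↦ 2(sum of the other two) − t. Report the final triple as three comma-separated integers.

start (2,3,4) = (f(1,0),f(0,1),f(1,1))
replace slot 2: 2·(2+4) − 3 = 9 → (2,9,4)

2,9,4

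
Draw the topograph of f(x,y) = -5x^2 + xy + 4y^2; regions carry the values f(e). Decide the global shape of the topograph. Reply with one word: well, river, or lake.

D = b²−4ac = 1² − 4·(-5)·4 = 81
D = 9² is a perfect square ⇒ form factors over ℤ ⇒ lakes

lake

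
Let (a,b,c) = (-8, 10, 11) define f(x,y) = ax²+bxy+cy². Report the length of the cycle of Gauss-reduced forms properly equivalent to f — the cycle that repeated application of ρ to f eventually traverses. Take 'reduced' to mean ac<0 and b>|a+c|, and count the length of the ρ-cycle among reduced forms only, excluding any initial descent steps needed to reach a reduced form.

D = 452, ⌊√D⌋ = 21
river: ρ → (11,12,-7)
river: ρ → (-7,16,7)
river: ρ → (7,12,-11)
river: ρ → (-11,10,8)
river: ρ → (8,6,-13)
river: ρ → (-13,20,1)
river: ρ → (1,20,-13)
river: ρ → (-13,6,8)
river: ρ → (8,10,-11)
river: ρ → (-11,12,7)
river: ρ → (7,16,-7)
river: ρ → (-7,12,11)
river: ρ → (11,10,-8)
river: ρ → (-8,6,13)
river: ρ → (13,20,-1)
river: ρ → (-1,20,13)
river: ρ → (13,6,-8)
river: ρ → (-8,10,11)
ρ-cycle length = 18 (tail of 0 descent steps not counted)

18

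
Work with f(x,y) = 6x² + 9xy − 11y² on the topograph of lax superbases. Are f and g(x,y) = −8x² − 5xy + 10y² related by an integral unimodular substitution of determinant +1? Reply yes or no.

D₁ = 345, D₂ = 345
river cycle of f (length 10): (-11, 13, 4), (4, 11, -14), (-14, 17, 1), (1, 17, -14), (-14, 11, 4), (4, 13, -11), (-11, 9, 6), (6, 15, -5), (-5, 15, 6), (6, 9, -11)
river cycle of g (length 10): (10, 5, -8), (-8, 11, 7), (7, 17, -2), (-2, 15, 15), (15, 15, -2), (-2, 17, 7), (7, 11, -8), (-8, 5, 10), (10, 15, -3), (-3, 15, 10)
cycles differ ⇒ inequivalent

no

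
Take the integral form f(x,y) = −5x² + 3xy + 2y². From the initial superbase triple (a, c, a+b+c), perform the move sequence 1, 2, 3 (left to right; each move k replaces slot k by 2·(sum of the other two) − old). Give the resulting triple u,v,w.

start (-5,2,0) = (f(1,0),f(0,1),f(1,1))
replace slot 1: 2·(2+0) − (-5) = 9 → (9,2,0)
replace slot 2: 2·(9+0) − 2 = 16 → (9,16,0)
replace slot 3: 2·(9+16) − 0 = 50 → (9,16,50)

9,16,50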